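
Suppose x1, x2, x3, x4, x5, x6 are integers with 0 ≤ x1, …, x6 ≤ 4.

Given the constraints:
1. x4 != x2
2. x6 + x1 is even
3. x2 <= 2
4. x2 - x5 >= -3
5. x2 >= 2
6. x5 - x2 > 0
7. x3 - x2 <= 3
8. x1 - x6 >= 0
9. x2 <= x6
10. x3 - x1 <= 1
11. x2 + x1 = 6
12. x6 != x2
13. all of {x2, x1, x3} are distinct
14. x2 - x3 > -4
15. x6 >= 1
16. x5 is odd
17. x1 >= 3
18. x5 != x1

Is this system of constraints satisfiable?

Satisfiable

Setting (x1, x2, x3, x4, x5, x6) = (4, 2, 3, 0, 3, 4) satisfies everything: constraint 4: x2 - x5 = -1; constraint 6: x5 - x2 = 1, and the others follow.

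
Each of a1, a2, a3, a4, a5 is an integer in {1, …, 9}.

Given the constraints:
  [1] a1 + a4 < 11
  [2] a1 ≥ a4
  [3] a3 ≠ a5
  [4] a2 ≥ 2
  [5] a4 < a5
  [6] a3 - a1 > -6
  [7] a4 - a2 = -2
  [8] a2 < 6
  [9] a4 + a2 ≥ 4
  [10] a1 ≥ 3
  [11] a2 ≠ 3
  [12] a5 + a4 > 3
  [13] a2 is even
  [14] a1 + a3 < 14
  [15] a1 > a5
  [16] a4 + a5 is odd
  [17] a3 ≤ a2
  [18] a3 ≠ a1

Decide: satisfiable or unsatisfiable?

Satisfiable

Take a1 = 8, a2 = 4, a3 = 4, a4 = 2, a5 = 3. Then constraint 1: a1 + a4 = 10; constraint 6: a3 - a1 = -4, and every other listed constraint is also met.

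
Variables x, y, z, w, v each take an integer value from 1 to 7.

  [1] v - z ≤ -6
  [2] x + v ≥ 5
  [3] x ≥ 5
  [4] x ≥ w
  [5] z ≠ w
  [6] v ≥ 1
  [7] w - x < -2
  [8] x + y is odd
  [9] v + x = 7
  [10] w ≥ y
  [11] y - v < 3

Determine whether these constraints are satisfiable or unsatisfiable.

Take x = 6, y = 3, z = 7, w = 3, v = 1. Then constraint 1: v - z = -6; constraint 2: x + v = 7, and every other listed constraint is also met.

Satisfiable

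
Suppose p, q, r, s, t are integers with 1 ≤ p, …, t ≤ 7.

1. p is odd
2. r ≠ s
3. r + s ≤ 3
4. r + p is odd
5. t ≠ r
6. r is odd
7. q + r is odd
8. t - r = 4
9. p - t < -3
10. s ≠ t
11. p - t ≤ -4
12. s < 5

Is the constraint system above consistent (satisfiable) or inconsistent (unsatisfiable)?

Unsatisfiable

Constraint 6 makes r odd and constraint 1 makes p odd, so r + p must be even. Constraint 4 says r + p is odd — contradiction.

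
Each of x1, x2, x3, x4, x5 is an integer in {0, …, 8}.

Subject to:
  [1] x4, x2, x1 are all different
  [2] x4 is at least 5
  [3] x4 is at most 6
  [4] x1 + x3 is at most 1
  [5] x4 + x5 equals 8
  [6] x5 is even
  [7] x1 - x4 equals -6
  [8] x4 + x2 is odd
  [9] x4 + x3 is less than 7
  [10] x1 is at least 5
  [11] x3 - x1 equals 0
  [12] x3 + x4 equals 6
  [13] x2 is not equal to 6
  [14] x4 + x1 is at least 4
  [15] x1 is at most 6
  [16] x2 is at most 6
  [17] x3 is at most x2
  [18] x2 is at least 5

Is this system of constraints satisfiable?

Unsatisfiable

Constraints 2, 3, 10, 15, 16, and 18 confine each of x4, x2, x1 to the 2 values {5, 6}.
Constraint 1 requires all 3 of them to be distinct, but only 2 values are available — impossible by the pigeonhole principle.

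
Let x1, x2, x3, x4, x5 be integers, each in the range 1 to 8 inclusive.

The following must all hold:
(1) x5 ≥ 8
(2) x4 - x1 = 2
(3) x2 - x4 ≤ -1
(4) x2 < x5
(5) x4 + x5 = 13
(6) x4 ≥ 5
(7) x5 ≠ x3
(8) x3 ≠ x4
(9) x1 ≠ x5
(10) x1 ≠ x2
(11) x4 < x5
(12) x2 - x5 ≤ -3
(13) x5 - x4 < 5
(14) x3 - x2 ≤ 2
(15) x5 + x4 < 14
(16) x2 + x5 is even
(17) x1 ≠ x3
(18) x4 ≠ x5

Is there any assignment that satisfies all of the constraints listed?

Satisfiable

Take x1 = 3, x2 = 4, x3 = 6, x4 = 5, x5 = 8. Then constraint 2: x4 - x1 = 2; constraint 3: x2 - x4 = -1, and every other listed constraint is also met.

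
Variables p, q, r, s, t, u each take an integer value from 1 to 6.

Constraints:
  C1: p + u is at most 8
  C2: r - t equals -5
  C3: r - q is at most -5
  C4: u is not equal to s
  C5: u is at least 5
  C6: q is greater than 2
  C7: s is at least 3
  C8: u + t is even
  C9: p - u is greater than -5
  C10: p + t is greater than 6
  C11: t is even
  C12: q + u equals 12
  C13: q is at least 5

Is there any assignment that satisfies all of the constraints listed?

Satisfiable

Setting (p, q, r, s, t, u) = (2, 6, 1, 4, 6, 6) satisfies everything: constraint 1: p + u = 8; constraint 2: r - t = -5, and the others follow.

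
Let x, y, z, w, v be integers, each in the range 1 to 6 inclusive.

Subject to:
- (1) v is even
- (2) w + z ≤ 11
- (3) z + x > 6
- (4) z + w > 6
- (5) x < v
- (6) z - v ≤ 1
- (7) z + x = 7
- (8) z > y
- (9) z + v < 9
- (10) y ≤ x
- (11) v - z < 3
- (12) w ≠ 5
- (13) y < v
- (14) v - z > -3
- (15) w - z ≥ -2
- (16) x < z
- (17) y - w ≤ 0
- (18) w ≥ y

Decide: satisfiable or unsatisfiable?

One satisfying assignment is x = 3, y = 1, z = 4, w = 4, v = 4.
For the less obvious constraints — constraint 2: w + z = 8; constraint 3: z + x = 7; constraint 4: z + w = 8 — and the others hold by inspection.

Satisfiable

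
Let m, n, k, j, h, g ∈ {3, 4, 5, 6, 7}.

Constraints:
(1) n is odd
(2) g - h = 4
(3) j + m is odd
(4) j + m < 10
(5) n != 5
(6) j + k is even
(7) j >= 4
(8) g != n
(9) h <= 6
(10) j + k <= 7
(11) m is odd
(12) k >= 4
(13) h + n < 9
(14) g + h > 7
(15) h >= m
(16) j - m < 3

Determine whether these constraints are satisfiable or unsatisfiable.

From constraint 7: j ≥ 4. From constraint 12: k ≥ 4. Hence j + k ≥ 8. But constraint 10 requires j + k ≤ 7, and 7 < 8. Contradiction.

Unsatisfiable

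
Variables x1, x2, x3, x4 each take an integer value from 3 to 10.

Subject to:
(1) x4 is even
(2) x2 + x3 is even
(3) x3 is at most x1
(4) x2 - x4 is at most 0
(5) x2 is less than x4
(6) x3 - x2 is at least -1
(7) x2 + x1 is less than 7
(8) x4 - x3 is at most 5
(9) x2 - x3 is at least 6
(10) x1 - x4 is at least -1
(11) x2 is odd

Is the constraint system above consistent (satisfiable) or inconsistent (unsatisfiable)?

Unsatisfiable

Constraints 4, 8, and 9 give x4 − x2 ≥ 0, x2 − x3 ≥ 6, x3 − x4 ≥ -5.
Adding all 3 inequalities: the left sides telescope to 0, and the right sides sum to 0 + 6 + (-5) = 1. So 0 ≥ 1, which is false.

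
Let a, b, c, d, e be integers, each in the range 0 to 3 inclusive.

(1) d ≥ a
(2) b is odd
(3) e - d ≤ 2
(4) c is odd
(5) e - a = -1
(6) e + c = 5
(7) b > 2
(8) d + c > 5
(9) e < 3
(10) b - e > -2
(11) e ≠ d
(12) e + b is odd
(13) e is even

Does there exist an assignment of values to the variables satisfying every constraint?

Try a = 3, b = 3, c = 3, d = 3, e = 2.
Check constraint 3: e - d = -1; constraint 5: e - a = -1. The remaining constraints are straightforward to verify.

Satisfiable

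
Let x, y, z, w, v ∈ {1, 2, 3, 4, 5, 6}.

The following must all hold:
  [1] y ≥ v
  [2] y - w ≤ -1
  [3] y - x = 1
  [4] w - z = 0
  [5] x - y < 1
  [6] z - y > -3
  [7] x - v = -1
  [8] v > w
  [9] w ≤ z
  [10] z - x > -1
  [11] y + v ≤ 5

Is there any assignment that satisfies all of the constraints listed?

Constraints 1, 2, and 8 give y < w, w < v, v ≤ y. Chaining: y < w < v ≤ y, which forces y < y — impossible.

Unsatisfiable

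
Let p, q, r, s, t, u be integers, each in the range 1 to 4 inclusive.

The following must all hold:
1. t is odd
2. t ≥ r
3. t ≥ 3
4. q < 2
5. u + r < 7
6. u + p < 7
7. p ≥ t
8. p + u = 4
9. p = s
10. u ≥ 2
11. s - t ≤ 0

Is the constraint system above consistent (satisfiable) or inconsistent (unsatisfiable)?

From constraints 3 and 7: p ≥ t ≥ 3. From constraint 10: u ≥ 2. Hence p + u ≥ 5. But constraint 8 requires p + u = 4, and 4 < 5. Contradiction.

Unsatisfiable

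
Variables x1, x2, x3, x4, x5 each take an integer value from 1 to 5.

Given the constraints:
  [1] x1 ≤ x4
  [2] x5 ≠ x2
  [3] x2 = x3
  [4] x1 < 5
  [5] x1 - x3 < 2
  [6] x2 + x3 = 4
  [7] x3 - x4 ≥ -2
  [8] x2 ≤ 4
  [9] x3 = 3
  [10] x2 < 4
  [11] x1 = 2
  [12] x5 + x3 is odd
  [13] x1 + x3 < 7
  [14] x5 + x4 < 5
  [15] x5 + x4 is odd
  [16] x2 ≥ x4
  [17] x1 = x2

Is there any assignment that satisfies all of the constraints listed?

Unsatisfiable

Constraint 11 fixes x1 = 2 and constraint 9 fixes x3 = 3. Constraints 3 and 17 give x1 = x2 = x3, so x1 = x3. But 2 ≠ 3 — contradiction.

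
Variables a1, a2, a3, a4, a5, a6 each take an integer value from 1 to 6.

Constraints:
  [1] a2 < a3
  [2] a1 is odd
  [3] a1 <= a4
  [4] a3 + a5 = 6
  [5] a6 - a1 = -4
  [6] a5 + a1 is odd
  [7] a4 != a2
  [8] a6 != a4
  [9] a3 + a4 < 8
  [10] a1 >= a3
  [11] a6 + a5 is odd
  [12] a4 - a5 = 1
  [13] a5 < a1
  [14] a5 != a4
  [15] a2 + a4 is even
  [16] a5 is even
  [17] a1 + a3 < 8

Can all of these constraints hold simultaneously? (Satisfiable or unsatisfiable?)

Satisfiable

The assignment a1 = 5, a2 = 1, a3 = 2, a4 = 5, a5 = 4, a6 = 1 works:
  constraint 4 holds since a3 + a5 = 6.
  constraint 5 holds since a6 - a1 = -4.
The rest check out directly.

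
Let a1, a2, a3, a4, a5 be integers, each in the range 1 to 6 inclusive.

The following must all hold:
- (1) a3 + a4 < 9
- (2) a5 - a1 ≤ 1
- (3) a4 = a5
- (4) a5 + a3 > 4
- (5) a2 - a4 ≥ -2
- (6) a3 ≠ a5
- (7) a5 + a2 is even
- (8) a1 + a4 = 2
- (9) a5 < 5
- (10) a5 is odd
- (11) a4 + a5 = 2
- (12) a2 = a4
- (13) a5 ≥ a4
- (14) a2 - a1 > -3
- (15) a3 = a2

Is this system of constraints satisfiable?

From constraints 3, 12, and 15, a3 = a2 = a4 = a5, so a3 = a5. But constraint 6 says a3 ≠ a5. Contradiction.

Unsatisfiable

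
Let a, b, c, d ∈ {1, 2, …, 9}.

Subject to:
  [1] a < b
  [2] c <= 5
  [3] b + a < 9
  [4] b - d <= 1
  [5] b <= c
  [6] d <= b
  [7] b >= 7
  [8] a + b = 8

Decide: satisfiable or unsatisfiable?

Unsatisfiable

From constraints 5 and 7: c ≥ b and b ≥ 7, so c ≥ 7. From constraint 2: c ≤ 5. But 5 < 7, so no value of c works.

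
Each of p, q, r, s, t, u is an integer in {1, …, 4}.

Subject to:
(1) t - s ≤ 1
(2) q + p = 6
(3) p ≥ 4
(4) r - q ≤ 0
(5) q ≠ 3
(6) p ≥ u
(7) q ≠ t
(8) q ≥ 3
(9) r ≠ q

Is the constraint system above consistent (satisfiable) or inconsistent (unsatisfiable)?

From constraint 8: q ≥ 3. From constraint 3: p ≥ 4. Hence q + p ≥ 7. But constraint 2 requires q + p = 6, and 6 < 7. Contradiction.

Unsatisfiable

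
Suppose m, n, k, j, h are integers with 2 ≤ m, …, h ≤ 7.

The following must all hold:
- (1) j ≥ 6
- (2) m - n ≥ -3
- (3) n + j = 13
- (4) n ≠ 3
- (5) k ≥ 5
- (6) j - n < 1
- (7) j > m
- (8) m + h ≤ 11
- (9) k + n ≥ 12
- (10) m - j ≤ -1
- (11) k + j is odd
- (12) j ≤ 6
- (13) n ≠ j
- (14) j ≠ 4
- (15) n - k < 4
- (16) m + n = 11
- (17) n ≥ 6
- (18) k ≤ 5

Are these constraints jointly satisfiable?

Try m = 4, n = 7, k = 5, j = 6, h = 6.
Check constraint 2: m - n = -3; constraint 3: n + j = 13. The remaining constraints are straightforward to verify.

Satisfiable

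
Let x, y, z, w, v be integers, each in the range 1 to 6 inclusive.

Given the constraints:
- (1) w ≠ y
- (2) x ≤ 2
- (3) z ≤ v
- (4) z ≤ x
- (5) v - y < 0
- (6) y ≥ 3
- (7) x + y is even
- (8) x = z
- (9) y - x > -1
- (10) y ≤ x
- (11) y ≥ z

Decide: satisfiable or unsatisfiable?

Unsatisfiable

From constraint 6: y ≥ 3. From constraints 2 and 10: y ≤ x and x ≤ 2, so y ≤ 2. But 2 < 3, so no value of y works.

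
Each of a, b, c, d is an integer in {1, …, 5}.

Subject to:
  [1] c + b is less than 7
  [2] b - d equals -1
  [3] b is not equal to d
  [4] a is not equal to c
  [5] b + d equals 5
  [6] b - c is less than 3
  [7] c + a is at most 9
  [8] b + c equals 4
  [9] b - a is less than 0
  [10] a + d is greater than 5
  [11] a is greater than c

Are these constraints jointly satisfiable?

Satisfiable

Setting (a, b, c, d) = (5, 2, 2, 3) satisfies everything: constraint 1: c + b = 4; constraint 2: b - d = -1, and the others follow.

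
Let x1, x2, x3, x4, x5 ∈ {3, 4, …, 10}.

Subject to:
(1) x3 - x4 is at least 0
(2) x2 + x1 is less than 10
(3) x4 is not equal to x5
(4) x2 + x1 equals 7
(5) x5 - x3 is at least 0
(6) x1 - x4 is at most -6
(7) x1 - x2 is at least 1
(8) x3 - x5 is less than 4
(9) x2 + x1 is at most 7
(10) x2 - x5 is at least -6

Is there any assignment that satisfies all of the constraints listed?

Constraints 1, 5, 6, 7, and 10 give x2 − x5 ≥ -6, x5 − x3 ≥ 0, x3 − x4 ≥ 0, x4 − x1 ≥ 6, x1 − x2 ≥ 1.
Adding all 5 inequalities: the left sides telescope to 0, and the right sides sum to (-6) + 0 + 0 + 6 + 1 = 1. So 0 ≥ 1, which is false.

Unsatisfiable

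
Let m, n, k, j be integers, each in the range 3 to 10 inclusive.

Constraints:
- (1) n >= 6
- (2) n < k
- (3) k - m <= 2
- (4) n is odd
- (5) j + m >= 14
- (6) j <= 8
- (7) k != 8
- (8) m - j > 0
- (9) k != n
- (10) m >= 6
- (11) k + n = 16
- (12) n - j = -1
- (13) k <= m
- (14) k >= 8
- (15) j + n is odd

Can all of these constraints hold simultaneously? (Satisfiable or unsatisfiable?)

Take m = 9, n = 7, k = 9, j = 8. Then constraint 3: k - m = 0; constraint 5: j + m = 17, and every other listed constraint is also met.

Satisfiable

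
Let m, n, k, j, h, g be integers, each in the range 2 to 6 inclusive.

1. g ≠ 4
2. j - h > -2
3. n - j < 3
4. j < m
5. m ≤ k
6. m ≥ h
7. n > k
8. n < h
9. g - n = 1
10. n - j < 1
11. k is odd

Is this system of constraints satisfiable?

Unsatisfiable

Constraints 5, 6, 7, and 8 give h ≤ m, m ≤ k, k < n, n < h. Chaining: h ≤ m ≤ k < n < h, which forces h < h — impossible.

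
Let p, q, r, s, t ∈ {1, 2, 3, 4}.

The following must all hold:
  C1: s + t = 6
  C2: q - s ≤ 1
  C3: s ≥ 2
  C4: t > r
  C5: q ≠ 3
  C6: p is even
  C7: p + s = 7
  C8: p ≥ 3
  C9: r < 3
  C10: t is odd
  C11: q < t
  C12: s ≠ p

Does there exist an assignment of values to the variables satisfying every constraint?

The assignment p = 4, q = 2, r = 2, s = 3, t = 3 works:
  constraint 1 holds since s + t = 6.
  constraint 2 holds since q - s = -1.
The rest check out directly.

Satisfiable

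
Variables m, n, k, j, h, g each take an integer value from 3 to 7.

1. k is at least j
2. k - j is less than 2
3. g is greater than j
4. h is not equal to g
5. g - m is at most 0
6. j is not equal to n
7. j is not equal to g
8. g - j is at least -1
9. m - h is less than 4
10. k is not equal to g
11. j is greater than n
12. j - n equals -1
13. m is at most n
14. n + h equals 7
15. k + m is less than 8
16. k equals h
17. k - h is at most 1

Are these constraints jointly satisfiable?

Constraints 3, 5, 11, and 13 give j < g, g ≤ m, m ≤ n, n < j. Chaining: j < g ≤ m ≤ n < j, which forces j < j — impossible.

Unsatisfiable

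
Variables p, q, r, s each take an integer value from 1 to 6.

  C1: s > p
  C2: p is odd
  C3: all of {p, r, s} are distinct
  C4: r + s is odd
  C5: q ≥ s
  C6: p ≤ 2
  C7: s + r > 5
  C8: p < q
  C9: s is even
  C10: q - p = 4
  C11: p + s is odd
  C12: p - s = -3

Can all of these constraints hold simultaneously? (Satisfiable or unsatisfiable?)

Setting (p, q, r, s) = (1, 5, 3, 4) satisfies everything: constraint 7: s + r = 7; constraint 10: q - p = 4; constraint 12: p - s = -3, and the others follow.

Satisfiable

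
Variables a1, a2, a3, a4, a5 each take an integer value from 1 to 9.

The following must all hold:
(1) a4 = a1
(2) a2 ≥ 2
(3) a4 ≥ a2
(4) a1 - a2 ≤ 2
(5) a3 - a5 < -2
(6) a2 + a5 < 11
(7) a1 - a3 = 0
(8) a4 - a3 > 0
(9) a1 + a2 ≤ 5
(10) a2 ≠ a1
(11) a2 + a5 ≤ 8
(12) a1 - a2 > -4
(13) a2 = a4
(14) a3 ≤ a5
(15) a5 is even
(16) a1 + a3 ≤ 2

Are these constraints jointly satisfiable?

Unsatisfiable

From constraints 1 and 13, a2 = a4 = a1, so a2 = a1. But constraint 10 says a2 ≠ a1. Contradiction.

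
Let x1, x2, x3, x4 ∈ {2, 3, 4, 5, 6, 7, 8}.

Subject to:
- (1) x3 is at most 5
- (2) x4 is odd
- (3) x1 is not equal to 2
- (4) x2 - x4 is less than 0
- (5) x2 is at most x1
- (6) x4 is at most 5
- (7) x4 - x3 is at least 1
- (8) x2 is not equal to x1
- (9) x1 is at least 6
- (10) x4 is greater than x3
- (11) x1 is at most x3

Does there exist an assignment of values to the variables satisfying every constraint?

Unsatisfiable

From constraint 9: x1 ≥ 6. From constraints 1 and 11: x1 ≤ x3 and x3 ≤ 5, so x1 ≤ 5. But 5 < 6, so no value of x1 works.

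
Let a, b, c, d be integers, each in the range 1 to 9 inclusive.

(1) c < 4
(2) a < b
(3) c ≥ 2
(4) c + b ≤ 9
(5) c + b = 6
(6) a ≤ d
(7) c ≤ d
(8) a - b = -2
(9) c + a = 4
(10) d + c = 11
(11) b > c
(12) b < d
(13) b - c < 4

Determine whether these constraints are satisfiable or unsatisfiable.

The assignment a = 2, b = 4, c = 2, d = 9 works:
  constraint 4 holds since c + b = 6.
  constraint 5 holds since c + b = 6.
The rest check out directly.

Satisfiable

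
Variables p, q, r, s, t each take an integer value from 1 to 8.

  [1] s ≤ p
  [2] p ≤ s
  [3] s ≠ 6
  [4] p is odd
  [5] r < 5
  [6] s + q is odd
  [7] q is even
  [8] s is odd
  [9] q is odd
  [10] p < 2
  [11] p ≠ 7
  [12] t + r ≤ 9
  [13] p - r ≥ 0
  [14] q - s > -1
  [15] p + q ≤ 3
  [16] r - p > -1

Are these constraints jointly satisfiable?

Constraint 8 makes s odd and constraint 9 makes q odd, so s + q must be even. Constraint 6 says s + q is odd — contradiction.

Unsatisfiable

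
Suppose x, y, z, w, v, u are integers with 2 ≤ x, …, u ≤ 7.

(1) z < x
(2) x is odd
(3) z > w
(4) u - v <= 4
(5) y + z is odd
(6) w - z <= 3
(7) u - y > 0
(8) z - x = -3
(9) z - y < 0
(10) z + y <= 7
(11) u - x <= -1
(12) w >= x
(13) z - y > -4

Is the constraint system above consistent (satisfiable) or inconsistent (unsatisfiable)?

Unsatisfiable

Constraints 3, 7, 9, 11, and 12 give u < x, x ≤ w, w < z, z < y, y < u. Chaining: u < x ≤ w < z < y < u, which forces u < u — impossible.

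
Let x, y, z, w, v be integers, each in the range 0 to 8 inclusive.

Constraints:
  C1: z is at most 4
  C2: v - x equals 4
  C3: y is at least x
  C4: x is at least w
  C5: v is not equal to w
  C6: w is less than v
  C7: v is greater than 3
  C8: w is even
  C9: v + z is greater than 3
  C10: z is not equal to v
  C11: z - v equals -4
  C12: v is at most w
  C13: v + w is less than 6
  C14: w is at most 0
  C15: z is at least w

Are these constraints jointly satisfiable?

Unsatisfiable

From constraint 7: v ≥ 4. From constraints 12 and 14: v ≤ w and w ≤ 0, so v ≤ 0. But 0 < 4, so no value of v works.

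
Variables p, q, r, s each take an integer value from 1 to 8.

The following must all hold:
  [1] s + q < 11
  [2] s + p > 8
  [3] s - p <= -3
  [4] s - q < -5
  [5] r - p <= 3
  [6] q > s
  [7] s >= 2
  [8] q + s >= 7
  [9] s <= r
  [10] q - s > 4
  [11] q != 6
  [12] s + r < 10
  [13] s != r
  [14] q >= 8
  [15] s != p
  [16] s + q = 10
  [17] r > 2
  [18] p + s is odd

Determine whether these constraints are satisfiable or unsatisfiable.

Satisfiable

One satisfying assignment is p = 7, q = 8, r = 7, s = 2.
For the less obvious constraints — constraint 1: s + q = 10; constraint 2: s + p = 9; constraint 3: s - p = -5 — and the others hold by inspection.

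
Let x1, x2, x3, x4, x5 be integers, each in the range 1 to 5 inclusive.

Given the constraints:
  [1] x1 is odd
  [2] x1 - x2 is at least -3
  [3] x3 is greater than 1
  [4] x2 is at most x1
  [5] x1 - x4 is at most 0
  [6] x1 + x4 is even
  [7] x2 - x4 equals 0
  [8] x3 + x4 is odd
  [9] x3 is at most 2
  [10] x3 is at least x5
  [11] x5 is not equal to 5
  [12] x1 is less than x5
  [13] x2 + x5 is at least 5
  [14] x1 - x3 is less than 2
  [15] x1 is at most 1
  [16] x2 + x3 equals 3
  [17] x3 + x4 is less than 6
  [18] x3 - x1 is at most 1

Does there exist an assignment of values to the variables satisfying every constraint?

From constraints 4 and 15: x2 ≤ x1 ≤ 1. From constraints 9 and 10: x5 ≤ x3 ≤ 2. Hence x2 + x5 ≤ 3. But constraint 13 requires x2 + x5 ≥ 5, and 5 > 3. Contradiction.

Unsatisfiable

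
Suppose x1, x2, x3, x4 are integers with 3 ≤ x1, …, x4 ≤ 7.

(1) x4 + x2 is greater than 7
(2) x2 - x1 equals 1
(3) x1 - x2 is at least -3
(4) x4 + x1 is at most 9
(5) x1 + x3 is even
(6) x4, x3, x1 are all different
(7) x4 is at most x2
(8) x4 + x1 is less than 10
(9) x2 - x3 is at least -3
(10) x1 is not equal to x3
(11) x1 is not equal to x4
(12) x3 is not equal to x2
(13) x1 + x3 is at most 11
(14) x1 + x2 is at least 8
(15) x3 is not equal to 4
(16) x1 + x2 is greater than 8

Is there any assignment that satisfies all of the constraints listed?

Satisfiable

Try x1 = 4, x2 = 5, x3 = 6, x4 = 3.
Check constraint 1: x4 + x2 = 8; constraint 2: x2 - x1 = 1; constraint 3: x1 - x2 = -1. The remaining constraints are straightforward to verify.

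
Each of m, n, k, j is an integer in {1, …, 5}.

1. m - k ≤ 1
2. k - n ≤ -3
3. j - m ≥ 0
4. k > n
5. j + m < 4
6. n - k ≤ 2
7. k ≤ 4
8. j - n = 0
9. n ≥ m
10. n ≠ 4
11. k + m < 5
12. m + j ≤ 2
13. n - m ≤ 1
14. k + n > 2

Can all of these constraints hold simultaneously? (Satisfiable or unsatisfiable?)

Constraints 1, 2, and 13 give n − k ≥ 3, k − m ≥ -1, m − n ≥ -1.
Adding all 3 inequalities: the left sides telescope to 0, and the right sides sum to 3 + (-1) + (-1) = 1. So 0 ≥ 1, which is false.

Unsatisfiable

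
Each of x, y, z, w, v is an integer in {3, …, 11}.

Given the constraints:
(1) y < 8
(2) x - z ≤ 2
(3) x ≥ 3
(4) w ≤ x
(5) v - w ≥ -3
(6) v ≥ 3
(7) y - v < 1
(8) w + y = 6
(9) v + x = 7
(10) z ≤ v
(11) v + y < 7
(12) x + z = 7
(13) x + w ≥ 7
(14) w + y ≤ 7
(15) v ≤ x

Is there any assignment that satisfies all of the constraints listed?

Try x = 4, y = 3, z = 3, w = 3, v = 3.
Check constraint 2: x - z = 1; constraint 5: v - w = 0. The remaining constraints are straightforward to verify.

Satisfiable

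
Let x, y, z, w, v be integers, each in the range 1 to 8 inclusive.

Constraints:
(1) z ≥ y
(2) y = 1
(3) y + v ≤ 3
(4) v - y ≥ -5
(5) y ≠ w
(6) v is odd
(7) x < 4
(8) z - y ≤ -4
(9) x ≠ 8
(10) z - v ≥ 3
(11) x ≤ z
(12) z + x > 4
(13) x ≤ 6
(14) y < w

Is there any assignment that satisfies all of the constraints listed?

Unsatisfiable

Constraints 4, 8, and 10 give v − y ≥ -5, y − z ≥ 4, z − v ≥ 3.
Adding all 3 inequalities: the left sides telescope to 0, and the right sides sum to (-5) + 4 + 3 = 2. So 0 ≥ 2, which is false.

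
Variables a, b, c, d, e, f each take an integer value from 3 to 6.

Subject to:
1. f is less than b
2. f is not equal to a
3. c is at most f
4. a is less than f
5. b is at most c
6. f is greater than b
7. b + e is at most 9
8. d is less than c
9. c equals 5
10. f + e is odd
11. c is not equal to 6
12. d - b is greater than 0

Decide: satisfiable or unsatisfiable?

Constraints 1, 3, 8, and 12 give c ≤ f, f < b, b < d, d < c. Chaining: c ≤ f < b < d < c, which forces c < c — impossible.

Unsatisfiable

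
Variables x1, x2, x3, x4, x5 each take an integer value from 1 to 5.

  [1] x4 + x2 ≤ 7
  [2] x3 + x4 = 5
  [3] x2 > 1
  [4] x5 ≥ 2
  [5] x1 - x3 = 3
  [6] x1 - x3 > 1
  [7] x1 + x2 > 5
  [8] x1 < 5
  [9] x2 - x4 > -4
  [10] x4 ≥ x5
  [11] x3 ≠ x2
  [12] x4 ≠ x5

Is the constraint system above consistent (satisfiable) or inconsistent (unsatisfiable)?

The assignment x1 = 4, x2 = 2, x3 = 1, x4 = 4, x5 = 2 works:
  constraint 1 holds since x4 + x2 = 6.
  constraint 2 holds since x3 + x4 = 5.
  constraint 5 holds since x1 - x3 = 3.
The rest check out directly.

Satisfiable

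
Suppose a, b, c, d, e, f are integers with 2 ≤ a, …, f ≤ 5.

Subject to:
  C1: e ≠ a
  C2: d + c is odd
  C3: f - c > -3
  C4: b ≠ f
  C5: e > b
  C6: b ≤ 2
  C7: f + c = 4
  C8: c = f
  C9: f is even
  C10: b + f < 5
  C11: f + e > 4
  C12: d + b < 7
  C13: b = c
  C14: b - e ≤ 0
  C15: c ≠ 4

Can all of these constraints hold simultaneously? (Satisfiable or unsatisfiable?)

Unsatisfiable

From constraints 8 and 13, b = c = f, so b = f. But constraint 4 says b ≠ f. Contradiction.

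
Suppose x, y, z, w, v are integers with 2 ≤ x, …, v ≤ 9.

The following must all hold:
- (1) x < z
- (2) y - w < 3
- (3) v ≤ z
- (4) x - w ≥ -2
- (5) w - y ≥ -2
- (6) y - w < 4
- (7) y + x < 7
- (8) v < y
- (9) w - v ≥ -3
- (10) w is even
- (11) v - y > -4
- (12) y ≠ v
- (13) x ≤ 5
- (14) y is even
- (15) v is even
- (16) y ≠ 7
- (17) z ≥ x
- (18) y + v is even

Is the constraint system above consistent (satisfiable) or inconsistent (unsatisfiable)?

The assignment x = 2, y = 4, z = 6, w = 2, v = 2 works:
  constraint 2 holds since y - w = 2.
  constraint 4 holds since x - w = 0.
The rest check out directly.

Satisfiable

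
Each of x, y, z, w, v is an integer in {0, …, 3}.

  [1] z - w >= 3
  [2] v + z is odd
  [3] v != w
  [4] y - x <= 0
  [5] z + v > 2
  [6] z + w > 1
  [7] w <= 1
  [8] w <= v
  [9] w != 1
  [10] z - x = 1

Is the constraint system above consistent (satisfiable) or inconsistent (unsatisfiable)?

The assignment x = 2, y = 0, z = 3, w = 0, v = 2 works:
  constraint 1 holds since z - w = 3.
  constraint 4 holds since y - x = -2.
  constraint 5 holds since z + v = 5.
The rest check out directly.

Satisfiable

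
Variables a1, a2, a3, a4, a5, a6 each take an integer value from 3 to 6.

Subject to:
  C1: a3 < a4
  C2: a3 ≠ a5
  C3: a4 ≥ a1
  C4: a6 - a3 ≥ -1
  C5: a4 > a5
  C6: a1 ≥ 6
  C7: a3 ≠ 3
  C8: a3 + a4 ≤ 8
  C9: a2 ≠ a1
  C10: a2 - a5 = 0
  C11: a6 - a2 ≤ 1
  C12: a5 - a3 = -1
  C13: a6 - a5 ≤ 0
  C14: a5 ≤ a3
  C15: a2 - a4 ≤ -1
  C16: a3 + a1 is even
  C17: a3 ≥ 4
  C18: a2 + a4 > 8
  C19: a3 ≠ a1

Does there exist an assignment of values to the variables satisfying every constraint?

Unsatisfiable

From constraint 17: a3 ≥ 4. From constraints 3 and 6: a4 ≥ a1 ≥ 6. Hence a3 + a4 ≥ 10. But constraint 8 requires a3 + a4 ≤ 8, and 8 < 10. Contradiction.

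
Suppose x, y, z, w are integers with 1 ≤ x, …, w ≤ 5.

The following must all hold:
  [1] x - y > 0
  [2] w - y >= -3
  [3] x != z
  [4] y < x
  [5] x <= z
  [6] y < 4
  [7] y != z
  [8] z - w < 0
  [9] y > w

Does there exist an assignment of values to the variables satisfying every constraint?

Unsatisfiable

Constraints 1, 5, 8, and 9 give x ≤ z, z < w, w < y, y < x. Chaining: x ≤ z < w < y < x, which forces x < x — impossible.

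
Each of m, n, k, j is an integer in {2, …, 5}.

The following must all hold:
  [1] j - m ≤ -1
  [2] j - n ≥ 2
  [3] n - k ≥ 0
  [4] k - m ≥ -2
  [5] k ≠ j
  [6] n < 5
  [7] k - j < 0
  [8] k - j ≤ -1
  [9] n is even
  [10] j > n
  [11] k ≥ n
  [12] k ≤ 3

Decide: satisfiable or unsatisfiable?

Constraints 1, 2, 3, and 4 give j − n ≥ 2, n − k ≥ 0, k − m ≥ -2, m − j ≥ 1.
Adding all 4 inequalities: the left sides telescope to 0, and the right sides sum to 2 + 0 + (-2) + 1 = 1. So 0 ≥ 1, which is false.

Unsatisfiable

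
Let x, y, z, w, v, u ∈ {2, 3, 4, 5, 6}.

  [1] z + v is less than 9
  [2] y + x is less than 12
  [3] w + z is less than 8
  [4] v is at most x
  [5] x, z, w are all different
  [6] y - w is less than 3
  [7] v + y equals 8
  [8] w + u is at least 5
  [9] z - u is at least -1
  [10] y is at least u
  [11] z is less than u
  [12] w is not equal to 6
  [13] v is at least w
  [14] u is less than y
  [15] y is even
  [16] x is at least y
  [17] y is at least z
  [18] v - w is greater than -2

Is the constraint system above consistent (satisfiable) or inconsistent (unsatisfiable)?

Take x = 5, y = 4, z = 2, w = 3, v = 4, u = 3. Then constraint 1: z + v = 6; constraint 2: y + x = 9; constraint 3: w + z = 5, and every other listed constraint is also met.

Satisfiable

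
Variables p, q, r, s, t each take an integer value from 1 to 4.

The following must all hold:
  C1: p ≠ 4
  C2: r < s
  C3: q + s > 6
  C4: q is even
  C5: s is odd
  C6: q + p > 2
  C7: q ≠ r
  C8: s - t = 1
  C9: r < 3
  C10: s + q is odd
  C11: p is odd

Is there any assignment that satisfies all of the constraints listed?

Satisfiable

The assignment p = 1, q = 4, r = 1, s = 3, t = 2 works:
  constraint 3 holds since q + s = 7.
  constraint 6 holds since q + p = 5.
The rest check out directly.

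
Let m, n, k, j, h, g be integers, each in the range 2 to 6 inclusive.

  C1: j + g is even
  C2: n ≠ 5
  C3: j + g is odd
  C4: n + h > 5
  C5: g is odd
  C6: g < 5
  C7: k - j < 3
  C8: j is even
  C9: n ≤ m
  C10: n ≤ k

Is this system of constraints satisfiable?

Unsatisfiable

Constraint 8 makes j even and constraint 5 makes g odd, so j + g must be odd. Constraint 1 says j + g is even — contradiction.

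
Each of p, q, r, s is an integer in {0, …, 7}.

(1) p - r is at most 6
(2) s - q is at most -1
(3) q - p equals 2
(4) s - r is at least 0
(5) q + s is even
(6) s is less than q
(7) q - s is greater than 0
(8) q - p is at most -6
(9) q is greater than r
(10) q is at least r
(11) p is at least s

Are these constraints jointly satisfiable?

Constraints 1, 2, 4, and 8 give p − q ≥ 6, q − s ≥ 1, s − r ≥ 0, r − p ≥ -6.
Adding all 4 inequalities: the left sides telescope to 0, and the right sides sum to 6 + 1 + 0 + (-6) = 1. So 0 ≥ 1, which is false.

Unsatisfiable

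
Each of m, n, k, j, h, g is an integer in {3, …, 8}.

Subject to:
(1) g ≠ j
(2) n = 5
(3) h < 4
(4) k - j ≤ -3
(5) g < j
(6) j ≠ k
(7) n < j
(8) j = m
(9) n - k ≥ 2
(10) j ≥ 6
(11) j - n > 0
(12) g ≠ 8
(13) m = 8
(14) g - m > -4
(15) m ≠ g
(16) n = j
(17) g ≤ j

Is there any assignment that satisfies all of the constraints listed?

Unsatisfiable

Constraint 2 fixes n = 5 and constraint 13 fixes m = 8. Constraints 8 and 16 give n = j = m, so n = m. But 5 ≠ 8 — contradiction.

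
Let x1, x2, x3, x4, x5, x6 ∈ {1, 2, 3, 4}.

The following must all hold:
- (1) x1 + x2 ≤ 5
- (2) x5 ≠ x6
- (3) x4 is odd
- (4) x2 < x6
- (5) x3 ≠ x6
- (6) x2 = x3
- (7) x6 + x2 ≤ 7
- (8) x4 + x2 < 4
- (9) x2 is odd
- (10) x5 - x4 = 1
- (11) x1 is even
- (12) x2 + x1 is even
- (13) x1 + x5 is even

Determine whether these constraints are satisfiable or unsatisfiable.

Unsatisfiable

Constraint 9 makes x2 odd and constraint 11 makes x1 even, so x2 + x1 must be odd. Constraint 12 says x2 + x1 is even — contradiction.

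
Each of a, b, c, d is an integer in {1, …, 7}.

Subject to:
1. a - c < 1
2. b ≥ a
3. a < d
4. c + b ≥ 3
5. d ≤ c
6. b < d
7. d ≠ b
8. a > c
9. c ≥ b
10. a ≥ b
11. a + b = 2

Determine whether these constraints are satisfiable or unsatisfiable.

Constraints 3, 5, and 8 give d ≤ c, c < a, a < d. Chaining: d ≤ c < a < d, which forces d < d — impossible.

Unsatisfiable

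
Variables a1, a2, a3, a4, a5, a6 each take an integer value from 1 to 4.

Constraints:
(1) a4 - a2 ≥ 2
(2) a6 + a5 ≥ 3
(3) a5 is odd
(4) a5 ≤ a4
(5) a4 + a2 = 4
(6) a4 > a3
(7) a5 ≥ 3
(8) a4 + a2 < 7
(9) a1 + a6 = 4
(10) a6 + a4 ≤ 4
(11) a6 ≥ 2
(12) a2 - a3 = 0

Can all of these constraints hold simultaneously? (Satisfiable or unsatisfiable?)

Unsatisfiable

From constraint 11: a6 ≥ 2. From constraints 4 and 7: a4 ≥ a5 ≥ 3. Hence a6 + a4 ≥ 5. But constraint 10 requires a6 + a4 ≤ 4, and 4 < 5. Contradiction.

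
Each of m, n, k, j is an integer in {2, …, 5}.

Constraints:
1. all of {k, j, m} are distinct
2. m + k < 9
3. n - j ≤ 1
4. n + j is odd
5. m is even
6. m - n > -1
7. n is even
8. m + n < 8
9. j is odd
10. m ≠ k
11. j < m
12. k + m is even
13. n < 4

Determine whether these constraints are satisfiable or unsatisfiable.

Setting (m, n, k, j) = (4, 2, 2, 3) satisfies everything: constraint 2: m + k = 6; constraint 3: n - j = -1, and the others follow.

Satisfiable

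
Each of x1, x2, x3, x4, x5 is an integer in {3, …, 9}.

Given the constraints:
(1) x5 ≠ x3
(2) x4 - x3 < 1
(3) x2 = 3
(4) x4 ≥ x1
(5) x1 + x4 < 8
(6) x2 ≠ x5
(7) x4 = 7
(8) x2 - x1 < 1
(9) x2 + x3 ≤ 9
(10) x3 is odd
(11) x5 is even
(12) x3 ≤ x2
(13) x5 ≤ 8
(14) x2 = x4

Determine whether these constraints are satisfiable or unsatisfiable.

Unsatisfiable

Constraint 3 fixes x2 = 3 and constraint 7 fixes x4 = 7, but constraint 14 requires x2 = x4. Since 3 ≠ 7, contradiction.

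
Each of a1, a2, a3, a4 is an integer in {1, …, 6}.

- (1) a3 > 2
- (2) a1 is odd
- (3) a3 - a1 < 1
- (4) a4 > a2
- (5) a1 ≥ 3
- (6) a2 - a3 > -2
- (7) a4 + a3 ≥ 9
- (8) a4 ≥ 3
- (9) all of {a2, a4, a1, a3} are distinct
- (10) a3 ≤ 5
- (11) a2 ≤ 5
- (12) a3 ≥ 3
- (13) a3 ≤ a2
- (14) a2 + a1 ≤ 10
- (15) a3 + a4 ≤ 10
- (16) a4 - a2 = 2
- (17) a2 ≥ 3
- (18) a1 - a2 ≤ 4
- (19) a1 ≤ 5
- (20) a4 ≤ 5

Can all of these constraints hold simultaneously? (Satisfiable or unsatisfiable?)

Unsatisfiable

Constraints 5, 8, 10, 11, 12, 17, 19, and 20 confine each of a2, a4, a1, a3 to the 3 values {3, …, 5}.
Constraint 9 requires all 4 of them to be distinct, but only 3 values are available — impossible by the pigeonhole principle.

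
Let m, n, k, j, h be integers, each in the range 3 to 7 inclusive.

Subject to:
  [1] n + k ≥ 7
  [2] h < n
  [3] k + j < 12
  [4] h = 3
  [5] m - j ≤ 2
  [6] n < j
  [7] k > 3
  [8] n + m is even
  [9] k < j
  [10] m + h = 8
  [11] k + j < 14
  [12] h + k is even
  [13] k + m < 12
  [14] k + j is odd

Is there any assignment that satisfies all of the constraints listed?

Satisfiable

Take m = 5, n = 5, k = 5, j = 6, h = 3. Then constraint 1: n + k = 10; constraint 3: k + j = 11, and every other listed constraint is also met.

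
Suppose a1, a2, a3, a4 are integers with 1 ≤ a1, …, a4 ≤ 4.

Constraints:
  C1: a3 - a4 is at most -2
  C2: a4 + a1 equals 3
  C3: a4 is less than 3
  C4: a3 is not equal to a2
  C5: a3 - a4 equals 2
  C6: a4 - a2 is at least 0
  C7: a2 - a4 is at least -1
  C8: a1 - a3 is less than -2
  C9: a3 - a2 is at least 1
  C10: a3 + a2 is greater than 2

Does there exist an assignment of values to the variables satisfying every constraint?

Unsatisfiable

Constraints 1, 7, and 9 give a3 − a2 ≥ 1, a2 − a4 ≥ -1, a4 − a3 ≥ 2.
Adding all 3 inequalities: the left sides telescope to 0, and the right sides sum to 1 + (-1) + 2 = 2. So 0 ≥ 2, which is false.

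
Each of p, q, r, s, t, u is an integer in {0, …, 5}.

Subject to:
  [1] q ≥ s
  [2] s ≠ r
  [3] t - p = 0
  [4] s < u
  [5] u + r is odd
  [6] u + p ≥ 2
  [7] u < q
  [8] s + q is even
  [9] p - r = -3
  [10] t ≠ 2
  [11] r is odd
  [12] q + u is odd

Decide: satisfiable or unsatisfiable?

Satisfiable

One satisfying assignment is p = 0, q = 5, r = 3, s = 1, t = 0, u = 2.
For the less obvious constraints — constraint 3: t - p = 0; constraint 6: u + p = 2 — and the others hold by inspection.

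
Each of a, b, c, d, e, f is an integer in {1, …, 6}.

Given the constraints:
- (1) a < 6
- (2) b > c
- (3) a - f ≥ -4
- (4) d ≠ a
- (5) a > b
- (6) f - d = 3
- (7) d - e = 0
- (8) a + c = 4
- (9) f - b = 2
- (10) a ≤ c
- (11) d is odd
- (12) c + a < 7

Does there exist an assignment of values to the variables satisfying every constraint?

Constraints 2, 5, and 10 give b < a, a ≤ c, c < b. Chaining: b < a ≤ c < b, which forces b < b — impossible.

Unsatisfiable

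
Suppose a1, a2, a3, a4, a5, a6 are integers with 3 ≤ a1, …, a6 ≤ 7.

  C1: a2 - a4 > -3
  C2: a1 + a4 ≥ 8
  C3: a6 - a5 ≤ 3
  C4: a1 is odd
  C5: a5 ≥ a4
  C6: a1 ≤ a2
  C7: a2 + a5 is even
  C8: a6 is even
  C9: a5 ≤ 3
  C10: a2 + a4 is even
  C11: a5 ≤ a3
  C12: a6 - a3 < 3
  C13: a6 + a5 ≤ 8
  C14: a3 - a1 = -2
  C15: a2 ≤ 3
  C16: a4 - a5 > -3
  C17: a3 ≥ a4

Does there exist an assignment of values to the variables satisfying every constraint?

Unsatisfiable

From constraints 6 and 15: a1 ≤ a2 ≤ 3. From constraints 5 and 9: a4 ≤ a5 ≤ 3. Hence a1 + a4 ≤ 6. But constraint 2 requires a1 + a4 ≥ 8, and 8 > 6. Contradiction.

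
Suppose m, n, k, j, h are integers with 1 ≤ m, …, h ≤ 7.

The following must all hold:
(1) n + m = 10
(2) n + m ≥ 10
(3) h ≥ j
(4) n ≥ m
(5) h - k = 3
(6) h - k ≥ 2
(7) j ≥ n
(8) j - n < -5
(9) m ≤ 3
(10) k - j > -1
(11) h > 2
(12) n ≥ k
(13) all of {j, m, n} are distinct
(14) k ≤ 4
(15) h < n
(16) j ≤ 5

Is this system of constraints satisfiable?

Unsatisfiable

From constraints 7 and 16: n ≤ j ≤ 5. From constraint 9: m ≤ 3. Hence n + m ≤ 8. But constraint 2 requires n + m ≥ 10, and 10 > 8. Contradiction.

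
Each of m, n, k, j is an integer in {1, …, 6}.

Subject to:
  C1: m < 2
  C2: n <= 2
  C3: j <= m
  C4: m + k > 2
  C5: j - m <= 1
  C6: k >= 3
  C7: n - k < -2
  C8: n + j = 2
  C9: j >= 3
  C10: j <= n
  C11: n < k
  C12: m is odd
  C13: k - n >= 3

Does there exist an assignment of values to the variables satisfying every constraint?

Unsatisfiable

From constraint 9: j ≥ 3. From constraints 2 and 10: j ≤ n and n ≤ 2, so j ≤ 2. But 2 < 3, so no value of j works.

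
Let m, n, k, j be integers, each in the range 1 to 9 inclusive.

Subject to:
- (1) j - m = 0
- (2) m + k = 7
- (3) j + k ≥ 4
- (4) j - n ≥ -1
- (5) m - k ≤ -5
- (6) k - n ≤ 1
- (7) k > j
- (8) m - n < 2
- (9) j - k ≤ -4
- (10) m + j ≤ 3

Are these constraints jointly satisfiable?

Unsatisfiable

Constraints 4, 6, and 9 give n − k ≥ -1, k − j ≥ 4, j − n ≥ -1.
Adding all 3 inequalities: the left sides telescope to 0, and the right sides sum to (-1) + 4 + (-1) = 2. So 0 ≥ 2, which is false.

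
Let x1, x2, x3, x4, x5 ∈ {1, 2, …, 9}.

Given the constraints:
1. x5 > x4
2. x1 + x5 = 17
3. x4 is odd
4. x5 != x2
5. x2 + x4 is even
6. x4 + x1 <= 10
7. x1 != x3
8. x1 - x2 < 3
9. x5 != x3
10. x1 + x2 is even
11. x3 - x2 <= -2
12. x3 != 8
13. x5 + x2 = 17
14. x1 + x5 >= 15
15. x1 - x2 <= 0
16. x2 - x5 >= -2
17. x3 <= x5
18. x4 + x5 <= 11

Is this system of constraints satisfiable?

One satisfying assignment is x1 = 9, x2 = 9, x3 = 5, x4 = 1, x5 = 8.
For the less obvious constraints — constraint 2: x1 + x5 = 17; constraint 6: x4 + x1 = 10; constraint 8: x1 - x2 = 0 — and the others hold by inspection.

Satisfiable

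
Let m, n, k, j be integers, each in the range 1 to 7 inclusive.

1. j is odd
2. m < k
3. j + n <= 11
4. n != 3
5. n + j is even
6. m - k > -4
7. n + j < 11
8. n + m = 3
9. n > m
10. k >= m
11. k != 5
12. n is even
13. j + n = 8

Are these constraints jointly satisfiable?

Unsatisfiable

Constraint 12 makes n even and constraint 1 makes j odd, so n + j must be odd. Constraint 5 says n + j is even — contradiction.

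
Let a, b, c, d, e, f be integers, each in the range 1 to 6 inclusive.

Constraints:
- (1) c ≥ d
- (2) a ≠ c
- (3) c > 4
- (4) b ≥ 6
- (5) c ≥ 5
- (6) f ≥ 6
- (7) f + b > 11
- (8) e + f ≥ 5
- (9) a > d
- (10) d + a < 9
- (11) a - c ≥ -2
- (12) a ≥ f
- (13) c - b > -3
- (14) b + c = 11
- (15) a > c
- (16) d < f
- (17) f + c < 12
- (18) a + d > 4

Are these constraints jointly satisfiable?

Satisfiable

Setting (a, b, c, d, e, f) = (6, 6, 5, 1, 2, 6) satisfies everything: constraint 7: f + b = 12; constraint 8: e + f = 8, and the others follow.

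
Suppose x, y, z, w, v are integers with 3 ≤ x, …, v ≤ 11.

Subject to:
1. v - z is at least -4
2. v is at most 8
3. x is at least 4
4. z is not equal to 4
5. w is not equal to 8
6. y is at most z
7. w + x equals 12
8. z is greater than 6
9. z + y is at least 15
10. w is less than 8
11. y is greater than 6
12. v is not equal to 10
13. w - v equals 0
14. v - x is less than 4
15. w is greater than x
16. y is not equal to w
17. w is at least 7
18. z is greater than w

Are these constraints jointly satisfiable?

Satisfiable

Take x = 5, y = 8, z = 10, w = 7, v = 7. Then constraint 1: v - z = -3; constraint 7: w + x = 12; constraint 9: z + y = 18, and every other listed constraint is also met.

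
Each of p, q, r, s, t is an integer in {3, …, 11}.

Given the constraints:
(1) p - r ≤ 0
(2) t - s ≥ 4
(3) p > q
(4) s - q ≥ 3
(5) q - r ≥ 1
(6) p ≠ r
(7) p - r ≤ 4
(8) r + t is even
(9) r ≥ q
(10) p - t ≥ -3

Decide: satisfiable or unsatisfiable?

Constraints 2, 4, 5, 7, and 10 give t − s ≥ 4, s − q ≥ 3, q − r ≥ 1, r − p ≥ -4, p − t ≥ -3.
Adding all 5 inequalities: the left sides telescope to 0, and the right sides sum to 4 + 3 + 1 + (-4) + (-3) = 1. So 0 ≥ 1, which is false.

Unsatisfiable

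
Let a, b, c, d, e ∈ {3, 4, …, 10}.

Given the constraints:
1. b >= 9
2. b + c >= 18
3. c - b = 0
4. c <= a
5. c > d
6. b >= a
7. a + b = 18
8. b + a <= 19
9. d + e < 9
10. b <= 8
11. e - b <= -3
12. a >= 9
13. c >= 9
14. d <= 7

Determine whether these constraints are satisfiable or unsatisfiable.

From constraints 4 and 13: a ≥ c and c ≥ 9, so a ≥ 9. From constraints 6 and 10: a ≤ b and b ≤ 8, so a ≤ 8. But 8 < 9, so no value of a works.

Unsatisfiable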